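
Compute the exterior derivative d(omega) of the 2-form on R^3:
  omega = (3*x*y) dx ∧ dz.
d(omega) = (-3*x) dx ∧ dy ∧ dz

For a 2-form omega = sum_{i<j} g_{ij} dx_i ∧ dx_j, the exterior derivative is
  d(omega) = sum_{i<j} d(g_{ij}) ∧ dx_i ∧ dx_j = sum_{i<j, k} (∂g_{ij}/∂x_k) dx_k ∧ dx_i ∧ dx_j.
Expand each term, using dx_k ∧ dx_i ∧ dx_j = sgn(permutation) dx_{(a)} ∧ dx_{(b)} ∧ dx_{(c)} with (a < b < c) sorted:
  d(3*x*y) includes (∂/∂y)(3*x*y) dy = (3*x) dy, which multiplied by dx ∧ dz gives (-3*x) dx ∧ dy ∧ dz
Collecting like 3-forms: d(omega) = (-3*x) dx ∧ dy ∧ dz.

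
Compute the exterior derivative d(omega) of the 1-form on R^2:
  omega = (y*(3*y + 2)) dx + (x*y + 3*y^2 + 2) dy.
d(omega) = (-5*y - 2) dx ∧ dy

For a 1-form omega = sum_i f_i dx_i, the exterior derivative is
  d(omega) = sum_{i < j} (∂f_j/∂x_i - ∂f_i/∂x_j) dx_i ∧ dx_j.
  coefficient of dx ∧ dy: ∂f_2/∂x - ∂f_1/∂y = ∂(x*y + 3*y^2 + 2)/∂x - ∂(y*(3*y + 2))/∂y = -5*y - 2
Assembling: d(omega) = (-5*y - 2) dx ∧ dy.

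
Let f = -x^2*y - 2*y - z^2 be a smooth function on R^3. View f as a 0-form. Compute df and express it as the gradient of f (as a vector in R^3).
df = (-2*x*y) dx + (-x^2 - 2) dy + (-2*z) dz; grad f = (-2*x*y, -x^2 - 2, -2*z)

For a 0-form f, d f = (∂f/∂x) dx + (∂f/∂y) dy + (∂f/∂z) dz. The components of the vector representation are exactly the entries of grad f in Cartesian coordinates:
  ∂f/∂x = -2*x*y
  ∂f/∂y = -x^2 - 2
  ∂f/∂z = -2*z.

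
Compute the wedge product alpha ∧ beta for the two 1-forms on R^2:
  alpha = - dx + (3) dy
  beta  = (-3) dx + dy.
alpha ∧ beta = (8) dx ∧ dy

Distribute the wedge, using dx_i ∧ dx_j = -dx_j ∧ dx_i and dx_i ∧ dx_i = 0. For each pair (i, j) with i < j, the coefficient of dx_i ∧ dx_j in alpha ∧ beta is (alpha_i * beta_j - alpha_j * beta_i). Collecting: alpha ∧ beta = (8) dx ∧ dy.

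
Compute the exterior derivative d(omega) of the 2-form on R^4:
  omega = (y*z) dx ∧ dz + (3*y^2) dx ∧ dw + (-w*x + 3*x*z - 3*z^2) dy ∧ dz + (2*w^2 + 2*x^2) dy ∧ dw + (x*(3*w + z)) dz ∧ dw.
d(omega) = (-w + 2*z) dx ∧ dy ∧ dz + (4*x - 6*y) dx ∧ dy ∧ dw + (-x) dy ∧ dz ∧ dw + (3*w + z) dx ∧ dz ∧ dw

For a 2-form omega = sum_{i<j} g_{ij} dx_i ∧ dx_j, the exterior derivative is
  d(omega) = sum_{i<j} d(g_{ij}) ∧ dx_i ∧ dx_j = sum_{i<j, k} (∂g_{ij}/∂x_k) dx_k ∧ dx_i ∧ dx_j.
Expand each term, using dx_k ∧ dx_i ∧ dx_j = sgn(permutation) dx_{(a)} ∧ dx_{(b)} ∧ dx_{(c)} with (a < b < c) sorted:
  d(y*z) includes (∂/∂y)(y*z) dy = (z) dy, which multiplied by dx ∧ dz gives (-z) dx ∧ dy ∧ dz
  d(3*y^2) includes (∂/∂y)(3*y^2) dy = (6*y) dy, which multiplied by dx ∧ dw gives (-6*y) dx ∧ dy ∧ dw
  d(-w*x + 3*x*z - 3*z^2) includes (∂/∂x)(-w*x + 3*x*z - 3*z^2) dx = (-w + 3*z) dx, which multiplied by dy ∧ dz gives (-w + 3*z) dx ∧ dy ∧ dz
  d(-w*x + 3*x*z - 3*z^2) includes (∂/∂w)(-w*x + 3*x*z - 3*z^2) dw = (-x) dw, which multiplied by dy ∧ dz gives (-x) dy ∧ dz ∧ dw
  d(2*w^2 + 2*x^2) includes (∂/∂x)(2*w^2 + 2*x^2) dx = (4*x) dx, which multiplied by dy ∧ dw gives (4*x) dx ∧ dy ∧ dw
  d(x*(3*w + z)) includes (∂/∂x)(x*(3*w + z)) dx = (3*w + z) dx, which multiplied by dz ∧ dw gives (3*w + z) dx ∧ dz ∧ dw
Collecting like 3-forms: d(omega) = (-w + 2*z) dx ∧ dy ∧ dz + (4*x - 6*y) dx ∧ dy ∧ dw + (-x) dy ∧ dz ∧ dw + (3*w + z) dx ∧ dz ∧ dw.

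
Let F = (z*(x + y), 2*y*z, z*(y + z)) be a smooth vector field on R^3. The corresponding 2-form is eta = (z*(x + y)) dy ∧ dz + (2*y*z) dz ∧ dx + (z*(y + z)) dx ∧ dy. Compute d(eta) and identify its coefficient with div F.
d(eta) = (y + 5*z) dx ∧ dy ∧ dz; div F = y + 5*z

For a 2-form in R^3 of the form above, applying d gives a 3-form with coefficient ∂P/∂x + ∂Q/∂y + ∂R/∂z:
  ∂P/∂x = z
  ∂Q/∂y = 2*z
  ∂R/∂z = y + 2*z
Sum = y + 5*z, which is exactly div F.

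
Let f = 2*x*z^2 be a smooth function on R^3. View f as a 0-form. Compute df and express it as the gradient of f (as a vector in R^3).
df = (2*z^2) dx + (0) dy + (4*x*z) dz; grad f = (2*z^2, 0, 4*x*z)

For a 0-form f, d f = (∂f/∂x) dx + (∂f/∂y) dy + (∂f/∂z) dz. The components of the vector representation are exactly the entries of grad f in Cartesian coordinates:
  ∂f/∂x = 2*z^2
  ∂f/∂y = 0
  ∂f/∂z = 4*x*z.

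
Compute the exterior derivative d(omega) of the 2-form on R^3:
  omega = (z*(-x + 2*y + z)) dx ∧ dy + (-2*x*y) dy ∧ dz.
d(omega) = (-x + 2*z) dx ∧ dy ∧ dz

For a 2-form omega = sum_{i<j} g_{ij} dx_i ∧ dx_j, the exterior derivative is
  d(omega) = sum_{i<j} d(g_{ij}) ∧ dx_i ∧ dx_j = sum_{i<j, k} (∂g_{ij}/∂x_k) dx_k ∧ dx_i ∧ dx_j.
Expand each term, using dx_k ∧ dx_i ∧ dx_j = sgn(permutation) dx_{(a)} ∧ dx_{(b)} ∧ dx_{(c)} with (a < b < c) sorted:
  d(z*(-x + 2*y + z)) includes (∂/∂z)(z*(-x + 2*y + z)) dz = (-x + 2*y + 2*z) dz, which multiplied by dx ∧ dy gives (-x + 2*y + 2*z) dx ∧ dy ∧ dz
  d(-2*x*y) includes (∂/∂x)(-2*x*y) dx = (-2*y) dx, which multiplied by dy ∧ dz gives (-2*y) dx ∧ dy ∧ dz
Collecting like 3-forms: d(omega) = (-x + 2*z) dx ∧ dy ∧ dz.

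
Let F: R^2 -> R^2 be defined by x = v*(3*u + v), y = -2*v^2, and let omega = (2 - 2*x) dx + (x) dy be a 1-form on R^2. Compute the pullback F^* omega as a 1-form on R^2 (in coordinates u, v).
F^* omega = (6*v*(-3*u*v - v^2 + 1)) du + (-18*u^2*v - 30*u*v^2 + 6*u - 8*v^3 + 4*v) dv

Using F^*(f dg) = (f ∘ F) d(g ∘ F), substitute each coordinate x_i by F_i(u, v) in f_i, and replace dx_i by d F_i = (∂F_i/∂u) du + (∂F_i/∂v) dv.
  For the x component: f_1(F) = -6*u*v - 2*v^2 + 2; d F_1 = (3*v) du + (3*u + 2*v) dv
  For the y component: f_2(F) = v*(3*u + v); d F_2 = (0) du + (-4*v) dv
Combining and collecting du, dv coefficients:
  coeff of du: 6*v*(-3*u*v - v^2 + 1)
  coeff of dv: -18*u^2*v - 30*u*v^2 + 6*u - 8*v^3 + 4*v
F^* omega = (6*v*(-3*u*v - v^2 + 1)) du + (-18*u^2*v - 30*u*v^2 + 6*u - 8*v^3 + 4*v) dv.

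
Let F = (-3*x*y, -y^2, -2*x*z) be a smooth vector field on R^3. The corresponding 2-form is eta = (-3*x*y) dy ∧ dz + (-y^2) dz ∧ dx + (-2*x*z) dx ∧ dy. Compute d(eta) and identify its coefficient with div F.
d(eta) = (-2*x - 5*y) dx ∧ dy ∧ dz; div F = -2*x - 5*y

For a 2-form in R^3 of the form above, applying d gives a 3-form with coefficient ∂P/∂x + ∂Q/∂y + ∂R/∂z:
  ∂P/∂x = -3*y
  ∂Q/∂y = -2*y
  ∂R/∂z = -2*x
Sum = -2*x - 5*y, which is exactly div F.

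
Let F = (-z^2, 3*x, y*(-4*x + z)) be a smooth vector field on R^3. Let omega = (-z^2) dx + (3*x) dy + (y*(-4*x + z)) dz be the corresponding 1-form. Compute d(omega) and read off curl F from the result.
d(omega) = (-4*x + z) dy ∧ dz + (4*y - 2*z) dz ∧ dx + (3) dx ∧ dy; curl F = (-4*x + z, 4*y - 2*z, 3)

d omega = sum_{i<j} (∂f_j/∂x_i - ∂f_i/∂x_j) dx_i ∧ dx_j. Under the identification (dy ∧ dz, dz ∧ dx, dx ∧ dy) ↔ (e_x, e_y, e_z), the coefficients are exactly the components of curl F. Compute:
  ∂R/∂y - ∂Q/∂z = (-4*x + z) - (0) = -4*x + z
  ∂P/∂z - ∂R/∂x = (-2*z) - (-4*y) = 4*y - 2*z
  ∂Q/∂x - ∂P/∂y = (3) - (0) = 3.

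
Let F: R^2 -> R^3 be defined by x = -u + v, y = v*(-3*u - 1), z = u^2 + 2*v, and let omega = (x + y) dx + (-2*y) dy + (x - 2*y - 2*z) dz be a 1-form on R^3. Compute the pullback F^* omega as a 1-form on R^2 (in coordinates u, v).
F^* omega = (-4*u^3 + 12*u^2*v - 2*u^2 - 18*u*v^2 + u*v + u - 6*v^2) du + (-18*u^2*v - 4*u^2 - 3*u*v - 3*u - 4*v) dv

Using F^*(f dg) = (f ∘ F) d(g ∘ F), substitute each coordinate x_i by F_i(u, v) in f_i, and replace dx_i by d F_i = (∂F_i/∂u) du + (∂F_i/∂v) dv.
  For the x component: f_1(F) = u*(-3*v - 1); d F_1 = (-1) du + (1) dv
  For the y component: f_2(F) = 2*v*(3*u + 1); d F_2 = (-3*v) du + (-3*u - 1) dv
  For the z component: f_3(F) = -2*u^2 + 6*u*v - u - v; d F_3 = (2*u) du + (2) dv
Combining and collecting du, dv coefficients:
  coeff of du: -4*u^3 + 12*u^2*v - 2*u^2 - 18*u*v^2 + u*v + u - 6*v^2
  coeff of dv: -18*u^2*v - 4*u^2 - 3*u*v - 3*u - 4*v
F^* omega = (-4*u^3 + 12*u^2*v - 2*u^2 - 18*u*v^2 + u*v + u - 6*v^2) du + (-18*u^2*v - 4*u^2 - 3*u*v - 3*u - 4*v) dv.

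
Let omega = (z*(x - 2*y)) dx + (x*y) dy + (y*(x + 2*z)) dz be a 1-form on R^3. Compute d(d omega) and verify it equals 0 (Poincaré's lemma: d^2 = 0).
d(d omega) = 0

Step 1: d omega = sum_{i<j} (∂f_j/∂x_i - ∂f_i/∂x_j) dx_i ∧ dx_j:
  coeff of dx ∧ dy: y + 2*z
  coeff of dx ∧ dz: -x + 3*y
  coeff of dy ∧ dz: x + 2*z
Step 2: Apply d again to each 2-form coefficient. The only possible 3-form in R^3 is dx ∧ dy ∧ dz, with coefficient
  ∂(coeff of dy∧dz)/∂x - ∂(coeff of dx∧dz)/∂y + ∂(coeff of dx∧dy)/∂z
  = ∂/∂x (x + 2*z) - ∂/∂y (-x + 3*y) + ∂/∂z (y + 2*z).
Each of these terms simplifies to sums of mixed partials that cancel in pairs. The result is 0 (by equality of mixed partials for smooth functions — Schwarz / Clairaut).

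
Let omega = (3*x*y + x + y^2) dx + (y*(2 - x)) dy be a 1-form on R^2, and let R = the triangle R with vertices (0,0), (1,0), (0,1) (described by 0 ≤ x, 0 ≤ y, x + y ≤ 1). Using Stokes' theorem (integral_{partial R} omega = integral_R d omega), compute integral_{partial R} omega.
integral_(partial R) omega = -1

Stokes: integral_partial_R omega = integral_R d omega with d omega = (∂Q/∂x - ∂P/∂y) dx ∧ dy.
  ∂Q/∂x = -y
  ∂P/∂y = 3*x + 2*y
  integrand = ∂Q/∂x - ∂P/∂y = -3*x - 3*y.
Integrating over R: integral_0^1 integral_0^{1-x} (-3*x - 3*y) dy dx = -1.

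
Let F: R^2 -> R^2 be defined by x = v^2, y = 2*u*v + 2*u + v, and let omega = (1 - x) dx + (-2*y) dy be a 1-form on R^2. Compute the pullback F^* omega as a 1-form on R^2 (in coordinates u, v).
F^* omega = (-8*u*v^2 - 16*u*v - 8*u - 4*v^2 - 4*v) du + (-8*u^2*v - 8*u^2 - 8*u*v - 4*u - 2*v^3) dv

Using F^*(f dg) = (f ∘ F) d(g ∘ F), substitute each coordinate x_i by F_i(u, v) in f_i, and replace dx_i by d F_i = (∂F_i/∂u) du + (∂F_i/∂v) dv.
  For the x component: f_1(F) = 1 - v^2; d F_1 = (0) du + (2*v) dv
  For the y component: f_2(F) = -4*u*v - 4*u - 2*v; d F_2 = (2*v + 2) du + (2*u + 1) dv
Combining and collecting du, dv coefficients:
  coeff of du: -8*u*v^2 - 16*u*v - 8*u - 4*v^2 - 4*v
  coeff of dv: -8*u^2*v - 8*u^2 - 8*u*v - 4*u - 2*v^3
F^* omega = (-8*u*v^2 - 16*u*v - 8*u - 4*v^2 - 4*v) du + (-8*u^2*v - 8*u^2 - 8*u*v - 4*u - 2*v^3) dv.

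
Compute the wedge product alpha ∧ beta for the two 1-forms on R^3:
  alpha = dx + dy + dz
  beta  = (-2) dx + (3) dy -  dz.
alpha ∧ beta = (5) dx ∧ dy + (1) dx ∧ dz + (-4) dy ∧ dz

Distribute the wedge, using dx_i ∧ dx_j = -dx_j ∧ dx_i and dx_i ∧ dx_i = 0. For each pair (i, j) with i < j, the coefficient of dx_i ∧ dx_j in alpha ∧ beta is (alpha_i * beta_j - alpha_j * beta_i). Collecting: alpha ∧ beta = (5) dx ∧ dy + (1) dx ∧ dz + (-4) dy ∧ dz.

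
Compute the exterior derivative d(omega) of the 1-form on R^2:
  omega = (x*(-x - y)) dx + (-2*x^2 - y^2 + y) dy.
d(omega) = (-3*x) dx ∧ dy

For a 1-form omega = sum_i f_i dx_i, the exterior derivative is
  d(omega) = sum_{i < j} (∂f_j/∂x_i - ∂f_i/∂x_j) dx_i ∧ dx_j.
  coefficient of dx ∧ dy: ∂f_2/∂x - ∂f_1/∂y = ∂(-2*x^2 - y^2 + y)/∂x - ∂(x*(-x - y))/∂y = -3*x
Assembling: d(omega) = (-3*x) dx ∧ dy.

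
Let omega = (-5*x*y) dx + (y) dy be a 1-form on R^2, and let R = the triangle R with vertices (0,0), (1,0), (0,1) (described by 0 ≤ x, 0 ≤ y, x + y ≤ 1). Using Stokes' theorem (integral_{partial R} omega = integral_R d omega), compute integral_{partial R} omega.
integral_(partial R) omega = 5/6

Stokes: integral_partial_R omega = integral_R d omega with d omega = (∂Q/∂x - ∂P/∂y) dx ∧ dy.
  ∂Q/∂x = 0
  ∂P/∂y = -5*x
  integrand = ∂Q/∂x - ∂P/∂y = 5*x.
Integrating over R: integral_0^1 integral_0^{1-x} (5*x) dy dx = 5/6.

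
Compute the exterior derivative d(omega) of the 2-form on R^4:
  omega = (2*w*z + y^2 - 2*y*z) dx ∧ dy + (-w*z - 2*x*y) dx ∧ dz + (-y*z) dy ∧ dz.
d(omega) = (2*w + 2*x - 2*y) dx ∧ dy ∧ dz + (2*z) dx ∧ dy ∧ dw + (-z) dx ∧ dz ∧ dw

For a 2-form omega = sum_{i<j} g_{ij} dx_i ∧ dx_j, the exterior derivative is
  d(omega) = sum_{i<j} d(g_{ij}) ∧ dx_i ∧ dx_j = sum_{i<j, k} (∂g_{ij}/∂x_k) dx_k ∧ dx_i ∧ dx_j.
Expand each term, using dx_k ∧ dx_i ∧ dx_j = sgn(permutation) dx_{(a)} ∧ dx_{(b)} ∧ dx_{(c)} with (a < b < c) sorted:
  d(2*w*z + y^2 - 2*y*z) includes (∂/∂z)(2*w*z + y^2 - 2*y*z) dz = (2*w - 2*y) dz, which multiplied by dx ∧ dy gives (2*w - 2*y) dx ∧ dy ∧ dz
  d(2*w*z + y^2 - 2*y*z) includes (∂/∂w)(2*w*z + y^2 - 2*y*z) dw = (2*z) dw, which multiplied by dx ∧ dy gives (2*z) dx ∧ dy ∧ dw
  d(-w*z - 2*x*y) includes (∂/∂y)(-w*z - 2*x*y) dy = (-2*x) dy, which multiplied by dx ∧ dz gives (2*x) dx ∧ dy ∧ dz
  d(-w*z - 2*x*y) includes (∂/∂w)(-w*z - 2*x*y) dw = (-z) dw, which multiplied by dx ∧ dz gives (-z) dx ∧ dz ∧ dw
Collecting like 3-forms: d(omega) = (2*w + 2*x - 2*y) dx ∧ dy ∧ dz + (2*z) dx ∧ dy ∧ dw + (-z) dx ∧ dz ∧ dw.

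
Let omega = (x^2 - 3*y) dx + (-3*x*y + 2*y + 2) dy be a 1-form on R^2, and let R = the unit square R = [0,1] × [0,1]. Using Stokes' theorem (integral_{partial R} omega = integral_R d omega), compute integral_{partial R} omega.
integral_(partial R) omega = 3/2

Stokes: integral_partial_R omega = integral_R d omega with d omega = (∂Q/∂x - ∂P/∂y) dx ∧ dy.
  ∂Q/∂x = -3*y
  ∂P/∂y = -3
  integrand = ∂Q/∂x - ∂P/∂y = 3 - 3*y.
Integrating over R: integral_0^1 integral_0^1 (3 - 3*y) dx dy = 3/2.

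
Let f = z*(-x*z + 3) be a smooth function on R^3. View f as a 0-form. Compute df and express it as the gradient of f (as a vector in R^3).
df = (-z^2) dx + (0) dy + (-2*x*z + 3) dz; grad f = (-z^2, 0, -2*x*z + 3)

For a 0-form f, d f = (∂f/∂x) dx + (∂f/∂y) dy + (∂f/∂z) dz. The components of the vector representation are exactly the entries of grad f in Cartesian coordinates:
  ∂f/∂x = -z^2
  ∂f/∂y = 0
  ∂f/∂z = -2*x*z + 3.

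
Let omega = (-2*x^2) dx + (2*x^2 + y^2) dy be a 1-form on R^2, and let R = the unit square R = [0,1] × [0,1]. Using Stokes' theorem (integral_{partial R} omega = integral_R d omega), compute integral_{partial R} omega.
integral_(partial R) omega = 2

Stokes: integral_partial_R omega = integral_R d omega with d omega = (∂Q/∂x - ∂P/∂y) dx ∧ dy.
  ∂Q/∂x = 4*x
  ∂P/∂y = 0
  integrand = ∂Q/∂x - ∂P/∂y = 4*x.
Integrating over R: integral_0^1 integral_0^1 (4*x) dx dy = 2.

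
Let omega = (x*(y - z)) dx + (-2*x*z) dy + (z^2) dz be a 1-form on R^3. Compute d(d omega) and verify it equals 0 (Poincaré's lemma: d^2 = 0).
d(d omega) = 0

Step 1: d omega = sum_{i<j} (∂f_j/∂x_i - ∂f_i/∂x_j) dx_i ∧ dx_j:
  coeff of dx ∧ dy: -x - 2*z
  coeff of dx ∧ dz: x
  coeff of dy ∧ dz: 2*x
Step 2: Apply d again to each 2-form coefficient. The only possible 3-form in R^3 is dx ∧ dy ∧ dz, with coefficient
  ∂(coeff of dy∧dz)/∂x - ∂(coeff of dx∧dz)/∂y + ∂(coeff of dx∧dy)/∂z
  = ∂/∂x (2*x) - ∂/∂y (x) + ∂/∂z (-x - 2*z).
Each of these terms simplifies to sums of mixed partials that cancel in pairs. The result is 0 (by equality of mixed partials for smooth functions — Schwarz / Clairaut).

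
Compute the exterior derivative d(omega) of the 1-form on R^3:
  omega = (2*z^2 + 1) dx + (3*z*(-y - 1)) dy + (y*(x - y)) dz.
d(omega) = (y - 4*z) dx ∧ dz + (x + y + 3) dy ∧ dz

For a 1-form omega = sum_i f_i dx_i, the exterior derivative is
  d(omega) = sum_{i < j} (∂f_j/∂x_i - ∂f_i/∂x_j) dx_i ∧ dx_j.
  coefficient of dx ∧ dz: ∂f_3/∂x - ∂f_1/∂z = ∂(y*(x - y))/∂x - ∂(2*z^2 + 1)/∂z = y - 4*z
  coefficient of dy ∧ dz: ∂f_3/∂y - ∂f_2/∂z = ∂(y*(x - y))/∂y - ∂(3*z*(-y - 1))/∂z = x + y + 3
Assembling: d(omega) = (y - 4*z) dx ∧ dz + (x + y + 3) dy ∧ dz.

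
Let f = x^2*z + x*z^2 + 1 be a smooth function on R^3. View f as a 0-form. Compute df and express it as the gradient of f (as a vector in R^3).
df = (z*(2*x + z)) dx + (0) dy + (x*(x + 2*z)) dz; grad f = (z*(2*x + z), 0, x*(x + 2*z))

For a 0-form f, d f = (∂f/∂x) dx + (∂f/∂y) dy + (∂f/∂z) dz. The components of the vector representation are exactly the entries of grad f in Cartesian coordinates:
  ∂f/∂x = z*(2*x + z)
  ∂f/∂y = 0
  ∂f/∂z = x*(x + 2*z).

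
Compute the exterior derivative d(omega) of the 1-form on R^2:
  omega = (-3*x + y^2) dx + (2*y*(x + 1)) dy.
d(omega) = 0

For a 1-form omega = sum_i f_i dx_i, the exterior derivative is
  d(omega) = sum_{i < j} (∂f_j/∂x_i - ∂f_i/∂x_j) dx_i ∧ dx_j.

Assembling: d(omega) = 0.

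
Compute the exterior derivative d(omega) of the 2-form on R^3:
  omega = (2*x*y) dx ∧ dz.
d(omega) = (-2*x) dx ∧ dy ∧ dz

For a 2-form omega = sum_{i<j} g_{ij} dx_i ∧ dx_j, the exterior derivative is
  d(omega) = sum_{i<j} d(g_{ij}) ∧ dx_i ∧ dx_j = sum_{i<j, k} (∂g_{ij}/∂x_k) dx_k ∧ dx_i ∧ dx_j.
Expand each term, using dx_k ∧ dx_i ∧ dx_j = sgn(permutation) dx_{(a)} ∧ dx_{(b)} ∧ dx_{(c)} with (a < b < c) sorted:
  d(2*x*y) includes (∂/∂y)(2*x*y) dy = (2*x) dy, which multiplied by dx ∧ dz gives (-2*x) dx ∧ dy ∧ dz
Collecting like 3-forms: d(omega) = (-2*x) dx ∧ dy ∧ dz.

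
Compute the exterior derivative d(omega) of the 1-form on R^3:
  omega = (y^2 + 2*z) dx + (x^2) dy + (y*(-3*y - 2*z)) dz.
d(omega) = (2*x - 2*y) dx ∧ dy + (-2) dx ∧ dz + (-6*y - 2*z) dy ∧ dz

For a 1-form omega = sum_i f_i dx_i, the exterior derivative is
  d(omega) = sum_{i < j} (∂f_j/∂x_i - ∂f_i/∂x_j) dx_i ∧ dx_j.
  coefficient of dx ∧ dy: ∂f_2/∂x - ∂f_1/∂y = ∂(x^2)/∂x - ∂(y^2 + 2*z)/∂y = 2*x - 2*y
  coefficient of dx ∧ dz: ∂f_3/∂x - ∂f_1/∂z = ∂(y*(-3*y - 2*z))/∂x - ∂(y^2 + 2*z)/∂z = -2
  coefficient of dy ∧ dz: ∂f_3/∂y - ∂f_2/∂z = ∂(y*(-3*y - 2*z))/∂y - ∂(x^2)/∂z = -6*y - 2*z
Assembling: d(omega) = (2*x - 2*y) dx ∧ dy + (-2) dx ∧ dz + (-6*y - 2*z) dy ∧ dz.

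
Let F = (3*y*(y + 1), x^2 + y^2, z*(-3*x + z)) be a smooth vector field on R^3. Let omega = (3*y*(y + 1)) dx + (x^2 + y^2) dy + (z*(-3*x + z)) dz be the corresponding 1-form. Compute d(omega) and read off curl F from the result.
d(omega) = (0) dy ∧ dz + (3*z) dz ∧ dx + (2*x - 6*y - 3) dx ∧ dy; curl F = (0, 3*z, 2*x - 6*y - 3)

d omega = sum_{i<j} (∂f_j/∂x_i - ∂f_i/∂x_j) dx_i ∧ dx_j. Under the identification (dy ∧ dz, dz ∧ dx, dx ∧ dy) ↔ (e_x, e_y, e_z), the coefficients are exactly the components of curl F. Compute:
  ∂R/∂y - ∂Q/∂z = (0) - (0) = 0
  ∂P/∂z - ∂R/∂x = (0) - (-3*z) = 3*z
  ∂Q/∂x - ∂P/∂y = (2*x) - (6*y + 3) = 2*x - 6*y - 3.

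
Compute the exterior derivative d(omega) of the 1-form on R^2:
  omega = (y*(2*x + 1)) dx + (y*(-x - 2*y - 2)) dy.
d(omega) = (-2*x - y - 1) dx ∧ dy

For a 1-form omega = sum_i f_i dx_i, the exterior derivative is
  d(omega) = sum_{i < j} (∂f_j/∂x_i - ∂f_i/∂x_j) dx_i ∧ dx_j.
  coefficient of dx ∧ dy: ∂f_2/∂x - ∂f_1/∂y = ∂(y*(-x - 2*y - 2))/∂x - ∂(y*(2*x + 1))/∂y = -2*x - y - 1
Assembling: d(omega) = (-2*x - y - 1) dx ∧ dy.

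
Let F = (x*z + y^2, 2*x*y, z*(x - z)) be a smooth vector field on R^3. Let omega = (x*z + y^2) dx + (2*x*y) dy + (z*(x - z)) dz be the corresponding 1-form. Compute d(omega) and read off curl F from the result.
d(omega) = (0) dy ∧ dz + (x - z) dz ∧ dx + (0) dx ∧ dy; curl F = (0, x - z, 0)

d omega = sum_{i<j} (∂f_j/∂x_i - ∂f_i/∂x_j) dx_i ∧ dx_j. Under the identification (dy ∧ dz, dz ∧ dx, dx ∧ dy) ↔ (e_x, e_y, e_z), the coefficients are exactly the components of curl F. Compute:
  ∂R/∂y - ∂Q/∂z = (0) - (0) = 0
  ∂P/∂z - ∂R/∂x = (x) - (z) = x - z
  ∂Q/∂x - ∂P/∂y = (2*y) - (2*y) = 0.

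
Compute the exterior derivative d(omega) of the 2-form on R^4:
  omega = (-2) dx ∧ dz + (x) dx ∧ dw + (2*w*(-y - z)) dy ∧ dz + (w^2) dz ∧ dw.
d(omega) = (-2*y - 2*z) dy ∧ dz ∧ dw

For a 2-form omega = sum_{i<j} g_{ij} dx_i ∧ dx_j, the exterior derivative is
  d(omega) = sum_{i<j} d(g_{ij}) ∧ dx_i ∧ dx_j = sum_{i<j, k} (∂g_{ij}/∂x_k) dx_k ∧ dx_i ∧ dx_j.
Expand each term, using dx_k ∧ dx_i ∧ dx_j = sgn(permutation) dx_{(a)} ∧ dx_{(b)} ∧ dx_{(c)} with (a < b < c) sorted:
  d(2*w*(-y - z)) includes (∂/∂w)(2*w*(-y - z)) dw = (-2*y - 2*z) dw, which multiplied by dy ∧ dz gives (-2*y - 2*z) dy ∧ dz ∧ dw
Collecting like 3-forms: d(omega) = (-2*y - 2*z) dy ∧ dz ∧ dw.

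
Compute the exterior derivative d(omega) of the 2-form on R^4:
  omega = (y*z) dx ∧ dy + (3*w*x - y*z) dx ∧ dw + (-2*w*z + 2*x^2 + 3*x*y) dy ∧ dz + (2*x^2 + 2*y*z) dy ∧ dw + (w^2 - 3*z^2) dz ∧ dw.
d(omega) = (4*x + 4*y) dx ∧ dy ∧ dz + (4*x + z) dx ∧ dy ∧ dw + (y) dx ∧ dz ∧ dw + (-2*y - 2*z) dy ∧ dz ∧ dw

For a 2-form omega = sum_{i<j} g_{ij} dx_i ∧ dx_j, the exterior derivative is
  d(omega) = sum_{i<j} d(g_{ij}) ∧ dx_i ∧ dx_j = sum_{i<j, k} (∂g_{ij}/∂x_k) dx_k ∧ dx_i ∧ dx_j.
Expand each term, using dx_k ∧ dx_i ∧ dx_j = sgn(permutation) dx_{(a)} ∧ dx_{(b)} ∧ dx_{(c)} with (a < b < c) sorted:
  d(y*z) includes (∂/∂z)(y*z) dz = (y) dz, which multiplied by dx ∧ dy gives (y) dx ∧ dy ∧ dz
  d(3*w*x - y*z) includes (∂/∂y)(3*w*x - y*z) dy = (-z) dy, which multiplied by dx ∧ dw gives (z) dx ∧ dy ∧ dw
  d(3*w*x - y*z) includes (∂/∂z)(3*w*x - y*z) dz = (-y) dz, which multiplied by dx ∧ dw gives (y) dx ∧ dz ∧ dw
  d(-2*w*z + 2*x^2 + 3*x*y) includes (∂/∂x)(-2*w*z + 2*x^2 + 3*x*y) dx = (4*x + 3*y) dx, which multiplied by dy ∧ dz gives (4*x + 3*y) dx ∧ dy ∧ dz
  d(-2*w*z + 2*x^2 + 3*x*y) includes (∂/∂w)(-2*w*z + 2*x^2 + 3*x*y) dw = (-2*z) dw, which multiplied by dy ∧ dz gives (-2*z) dy ∧ dz ∧ dw
  d(2*x^2 + 2*y*z) includes (∂/∂x)(2*x^2 + 2*y*z) dx = (4*x) dx, which multiplied by dy ∧ dw gives (4*x) dx ∧ dy ∧ dw
  d(2*x^2 + 2*y*z) includes (∂/∂z)(2*x^2 + 2*y*z) dz = (2*y) dz, which multiplied by dy ∧ dw gives (-2*y) dy ∧ dz ∧ dw
Collecting like 3-forms: d(omega) = (4*x + 4*y) dx ∧ dy ∧ dz + (4*x + z) dx ∧ dy ∧ dw + (y) dx ∧ dz ∧ dw + (-2*y - 2*z) dy ∧ dz ∧ dw.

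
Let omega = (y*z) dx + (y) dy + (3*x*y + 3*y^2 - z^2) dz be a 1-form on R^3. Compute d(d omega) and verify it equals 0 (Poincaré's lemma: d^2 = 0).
d(d omega) = 0

Step 1: d omega = sum_{i<j} (∂f_j/∂x_i - ∂f_i/∂x_j) dx_i ∧ dx_j:
  coeff of dx ∧ dy: -z
  coeff of dx ∧ dz: 2*y
  coeff of dy ∧ dz: 3*x + 6*y
Step 2: Apply d again to each 2-form coefficient. The only possible 3-form in R^3 is dx ∧ dy ∧ dz, with coefficient
  ∂(coeff of dy∧dz)/∂x - ∂(coeff of dx∧dz)/∂y + ∂(coeff of dx∧dy)/∂z
  = ∂/∂x (3*x + 6*y) - ∂/∂y (2*y) + ∂/∂z (-z).
Each of these terms simplifies to sums of mixed partials that cancel in pairs. The result is 0 (by equality of mixed partials for smooth functions — Schwarz / Clairaut).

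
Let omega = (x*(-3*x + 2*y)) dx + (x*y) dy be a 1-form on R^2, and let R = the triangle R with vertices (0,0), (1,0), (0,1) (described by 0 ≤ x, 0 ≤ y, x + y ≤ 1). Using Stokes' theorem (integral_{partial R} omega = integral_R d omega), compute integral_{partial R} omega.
integral_(partial R) omega = -1/6

Stokes: integral_partial_R omega = integral_R d omega with d omega = (∂Q/∂x - ∂P/∂y) dx ∧ dy.
  ∂Q/∂x = y
  ∂P/∂y = 2*x
  integrand = ∂Q/∂x - ∂P/∂y = -2*x + y.
Integrating over R: integral_0^1 integral_0^{1-x} (-2*x + y) dy dx = -1/6.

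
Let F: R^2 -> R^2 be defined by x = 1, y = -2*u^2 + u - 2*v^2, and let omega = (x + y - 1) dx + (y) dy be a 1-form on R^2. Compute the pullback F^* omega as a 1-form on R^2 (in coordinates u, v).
F^* omega = (8*u^3 - 6*u^2 + 8*u*v^2 + u - 2*v^2) du + (4*v*(2*u^2 - u + 2*v^2)) dv

Using F^*(f dg) = (f ∘ F) d(g ∘ F), substitute each coordinate x_i by F_i(u, v) in f_i, and replace dx_i by d F_i = (∂F_i/∂u) du + (∂F_i/∂v) dv.
  For the x component: f_1(F) = -2*u^2 + u - 2*v^2; d F_1 = (0) du + (0) dv
  For the y component: f_2(F) = -2*u^2 + u - 2*v^2; d F_2 = (1 - 4*u) du + (-4*v) dv
Combining and collecting du, dv coefficients:
  coeff of du: 8*u^3 - 6*u^2 + 8*u*v^2 + u - 2*v^2
  coeff of dv: 4*v*(2*u^2 - u + 2*v^2)
F^* omega = (8*u^3 - 6*u^2 + 8*u*v^2 + u - 2*v^2) du + (4*v*(2*u^2 - u + 2*v^2)) dv.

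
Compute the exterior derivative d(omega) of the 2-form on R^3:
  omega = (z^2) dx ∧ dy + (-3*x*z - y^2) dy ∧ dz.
d(omega) = (-z) dx ∧ dy ∧ dz

For a 2-form omega = sum_{i<j} g_{ij} dx_i ∧ dx_j, the exterior derivative is
  d(omega) = sum_{i<j} d(g_{ij}) ∧ dx_i ∧ dx_j = sum_{i<j, k} (∂g_{ij}/∂x_k) dx_k ∧ dx_i ∧ dx_j.
Expand each term, using dx_k ∧ dx_i ∧ dx_j = sgn(permutation) dx_{(a)} ∧ dx_{(b)} ∧ dx_{(c)} with (a < b < c) sorted:
  d(z^2) includes (∂/∂z)(z^2) dz = (2*z) dz, which multiplied by dx ∧ dy gives (2*z) dx ∧ dy ∧ dz
  d(-3*x*z - y^2) includes (∂/∂x)(-3*x*z - y^2) dx = (-3*z) dx, which multiplied by dy ∧ dz gives (-3*z) dx ∧ dy ∧ dz
Collecting like 3-forms: d(omega) = (-z) dx ∧ dy ∧ dz.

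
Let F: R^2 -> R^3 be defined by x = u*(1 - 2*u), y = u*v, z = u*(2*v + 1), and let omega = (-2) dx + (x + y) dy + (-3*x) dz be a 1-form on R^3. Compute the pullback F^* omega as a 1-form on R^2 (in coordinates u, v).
F^* omega = (10*u^2*v + 6*u^2 + u*v^2 - 5*u*v + 5*u - 2) du + (u^2*(10*u + v - 5)) dv

Using F^*(f dg) = (f ∘ F) d(g ∘ F), substitute each coordinate x_i by F_i(u, v) in f_i, and replace dx_i by d F_i = (∂F_i/∂u) du + (∂F_i/∂v) dv.
  For the x component: f_1(F) = -2; d F_1 = (1 - 4*u) du + (0) dv
  For the y component: f_2(F) = u*(-2*u + v + 1); d F_2 = (v) du + (u) dv
  For the z component: f_3(F) = 3*u*(2*u - 1); d F_3 = (2*v + 1) du + (2*u) dv
Combining and collecting du, dv coefficients:
  coeff of du: 10*u^2*v + 6*u^2 + u*v^2 - 5*u*v + 5*u - 2
  coeff of dv: u^2*(10*u + v - 5)
F^* omega = (10*u^2*v + 6*u^2 + u*v^2 - 5*u*v + 5*u - 2) du + (u^2*(10*u + v - 5)) dv.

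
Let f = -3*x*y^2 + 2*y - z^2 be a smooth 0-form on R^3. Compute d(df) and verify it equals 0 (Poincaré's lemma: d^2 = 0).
d(df) = 0

Step 1: df = sum_i (∂f/∂x_i) dx_i = (-3*y^2) dx + (-6*x*y + 2) dy + (-2*z) dz.
Step 2: Apply d again. Using the 1-form formula, the coefficient of dx ∧ dy in d(df) is ∂^2 f/∂x ∂y - ∂^2 f/∂y ∂x = (-6*y) - (-6*y) = 0 (equality of mixed partials for smooth f).
Similarly for dx ∧ dz and dy ∧ dz — all coefficients vanish. So d(df) = 0.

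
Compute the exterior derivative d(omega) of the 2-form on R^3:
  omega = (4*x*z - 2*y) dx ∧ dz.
d(omega) = (2) dx ∧ dy ∧ dz

For a 2-form omega = sum_{i<j} g_{ij} dx_i ∧ dx_j, the exterior derivative is
  d(omega) = sum_{i<j} d(g_{ij}) ∧ dx_i ∧ dx_j = sum_{i<j, k} (∂g_{ij}/∂x_k) dx_k ∧ dx_i ∧ dx_j.
Expand each term, using dx_k ∧ dx_i ∧ dx_j = sgn(permutation) dx_{(a)} ∧ dx_{(b)} ∧ dx_{(c)} with (a < b < c) sorted:
  d(4*x*z - 2*y) includes (∂/∂y)(4*x*z - 2*y) dy = (-2) dy, which multiplied by dx ∧ dz gives (2) dx ∧ dy ∧ dz
Collecting like 3-forms: d(omega) = (2) dx ∧ dy ∧ dz.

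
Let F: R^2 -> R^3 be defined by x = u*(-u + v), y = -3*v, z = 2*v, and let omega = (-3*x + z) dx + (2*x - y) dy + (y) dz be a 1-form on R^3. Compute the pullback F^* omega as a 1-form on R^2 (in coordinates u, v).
F^* omega = (-6*u^3 + 9*u^2*v - 3*u*v^2 - 4*u*v + 2*v^2) du + (3*u^3 - 3*u^2*v + 6*u^2 - 4*u*v - 15*v) dv

Using F^*(f dg) = (f ∘ F) d(g ∘ F), substitute each coordinate x_i by F_i(u, v) in f_i, and replace dx_i by d F_i = (∂F_i/∂u) du + (∂F_i/∂v) dv.
  For the x component: f_1(F) = 3*u^2 - 3*u*v + 2*v; d F_1 = (-2*u + v) du + (u) dv
  For the y component: f_2(F) = -2*u^2 + 2*u*v + 3*v; d F_2 = (0) du + (-3) dv
  For the z component: f_3(F) = -3*v; d F_3 = (0) du + (2) dv
Combining and collecting du, dv coefficients:
  coeff of du: -6*u^3 + 9*u^2*v - 3*u*v^2 - 4*u*v + 2*v^2
  coeff of dv: 3*u^3 - 3*u^2*v + 6*u^2 - 4*u*v - 15*v
F^* omega = (-6*u^3 + 9*u^2*v - 3*u*v^2 - 4*u*v + 2*v^2) du + (3*u^3 - 3*u^2*v + 6*u^2 - 4*u*v - 15*v) dv.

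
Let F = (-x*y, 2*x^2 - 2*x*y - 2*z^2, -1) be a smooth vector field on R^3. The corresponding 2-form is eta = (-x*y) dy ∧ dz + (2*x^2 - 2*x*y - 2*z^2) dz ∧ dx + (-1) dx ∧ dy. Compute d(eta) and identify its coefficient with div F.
d(eta) = (-2*x - y) dx ∧ dy ∧ dz; div F = -2*x - y

For a 2-form in R^3 of the form above, applying d gives a 3-form with coefficient ∂P/∂x + ∂Q/∂y + ∂R/∂z:
  ∂P/∂x = -y
  ∂Q/∂y = -2*x
  ∂R/∂z = 0
Sum = -2*x - y, which is exactly div F.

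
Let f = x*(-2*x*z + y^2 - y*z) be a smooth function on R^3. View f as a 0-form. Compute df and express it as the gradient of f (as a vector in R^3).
df = (-4*x*z + y^2 - y*z) dx + (x*(2*y - z)) dy + (x*(-2*x - y)) dz; grad f = (-4*x*z + y^2 - y*z, x*(2*y - z), x*(-2*x - y))

For a 0-form f, d f = (∂f/∂x) dx + (∂f/∂y) dy + (∂f/∂z) dz. The components of the vector representation are exactly the entries of grad f in Cartesian coordinates:
  ∂f/∂x = -4*x*z + y^2 - y*z
  ∂f/∂y = x*(2*y - z)
  ∂f/∂z = x*(-2*x - y).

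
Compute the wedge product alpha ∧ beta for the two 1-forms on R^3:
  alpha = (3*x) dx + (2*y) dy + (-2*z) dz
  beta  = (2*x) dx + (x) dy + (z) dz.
alpha ∧ beta = (x*(3*x - 4*y)) dx ∧ dy + (7*x*z) dx ∧ dz + (2*z*(x + y)) dy ∧ dz

Distribute the wedge, using dx_i ∧ dx_j = -dx_j ∧ dx_i and dx_i ∧ dx_i = 0. For each pair (i, j) with i < j, the coefficient of dx_i ∧ dx_j in alpha ∧ beta is (alpha_i * beta_j - alpha_j * beta_i). Collecting: alpha ∧ beta = (x*(3*x - 4*y)) dx ∧ dy + (7*x*z) dx ∧ dz + (2*z*(x + y)) dy ∧ dz.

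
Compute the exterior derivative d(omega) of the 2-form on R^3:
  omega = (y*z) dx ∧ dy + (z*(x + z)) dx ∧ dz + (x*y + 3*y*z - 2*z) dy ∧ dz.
d(omega) = (2*y) dx ∧ dy ∧ dz

For a 2-form omega = sum_{i<j} g_{ij} dx_i ∧ dx_j, the exterior derivative is
  d(omega) = sum_{i<j} d(g_{ij}) ∧ dx_i ∧ dx_j = sum_{i<j, k} (∂g_{ij}/∂x_k) dx_k ∧ dx_i ∧ dx_j.
Expand each term, using dx_k ∧ dx_i ∧ dx_j = sgn(permutation) dx_{(a)} ∧ dx_{(b)} ∧ dx_{(c)} with (a < b < c) sorted:
  d(y*z) includes (∂/∂z)(y*z) dz = (y) dz, which multiplied by dx ∧ dy gives (y) dx ∧ dy ∧ dz
  d(x*y + 3*y*z - 2*z) includes (∂/∂x)(x*y + 3*y*z - 2*z) dx = (y) dx, which multiplied by dy ∧ dz gives (y) dx ∧ dy ∧ dz
Collecting like 3-forms: d(omega) = (2*y) dx ∧ dy ∧ dz.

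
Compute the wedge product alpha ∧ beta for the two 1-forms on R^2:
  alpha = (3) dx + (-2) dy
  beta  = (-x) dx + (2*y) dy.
alpha ∧ beta = (-2*x + 6*y) dx ∧ dy

Distribute the wedge, using dx_i ∧ dx_j = -dx_j ∧ dx_i and dx_i ∧ dx_i = 0. For each pair (i, j) with i < j, the coefficient of dx_i ∧ dx_j in alpha ∧ beta is (alpha_i * beta_j - alpha_j * beta_i). Collecting: alpha ∧ beta = (-2*x + 6*y) dx ∧ dy.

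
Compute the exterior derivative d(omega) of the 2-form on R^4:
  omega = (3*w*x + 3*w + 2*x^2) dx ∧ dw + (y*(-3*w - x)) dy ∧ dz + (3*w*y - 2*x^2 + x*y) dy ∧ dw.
d(omega) = (-y) dx ∧ dy ∧ dz + (-3*y) dy ∧ dz ∧ dw + (-4*x + y) dx ∧ dy ∧ dw

For a 2-form omega = sum_{i<j} g_{ij} dx_i ∧ dx_j, the exterior derivative is
  d(omega) = sum_{i<j} d(g_{ij}) ∧ dx_i ∧ dx_j = sum_{i<j, k} (∂g_{ij}/∂x_k) dx_k ∧ dx_i ∧ dx_j.
Expand each term, using dx_k ∧ dx_i ∧ dx_j = sgn(permutation) dx_{(a)} ∧ dx_{(b)} ∧ dx_{(c)} with (a < b < c) sorted:
  d(y*(-3*w - x)) includes (∂/∂x)(y*(-3*w - x)) dx = (-y) dx, which multiplied by dy ∧ dz gives (-y) dx ∧ dy ∧ dz
  d(y*(-3*w - x)) includes (∂/∂w)(y*(-3*w - x)) dw = (-3*y) dw, which multiplied by dy ∧ dz gives (-3*y) dy ∧ dz ∧ dw
  d(3*w*y - 2*x^2 + x*y) includes (∂/∂x)(3*w*y - 2*x^2 + x*y) dx = (-4*x + y) dx, which multiplied by dy ∧ dw gives (-4*x + y) dx ∧ dy ∧ dw
Collecting like 3-forms: d(omega) = (-y) dx ∧ dy ∧ dz + (-3*y) dy ∧ dz ∧ dw + (-4*x + y) dx ∧ dy ∧ dw.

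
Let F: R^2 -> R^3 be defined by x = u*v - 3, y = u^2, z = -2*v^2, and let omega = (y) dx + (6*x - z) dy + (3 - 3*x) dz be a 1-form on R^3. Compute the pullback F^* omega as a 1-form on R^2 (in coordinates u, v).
F^* omega = (u*(13*u*v + 4*v^2 - 36)) du + (u^3 + 12*u*v^2 - 48*v) dv

Using F^*(f dg) = (f ∘ F) d(g ∘ F), substitute each coordinate x_i by F_i(u, v) in f_i, and replace dx_i by d F_i = (∂F_i/∂u) du + (∂F_i/∂v) dv.
  For the x component: f_1(F) = u^2; d F_1 = (v) du + (u) dv
  For the y component: f_2(F) = 6*u*v + 2*v^2 - 18; d F_2 = (2*u) du + (0) dv
  For the z component: f_3(F) = -3*u*v + 12; d F_3 = (0) du + (-4*v) dv
Combining and collecting du, dv coefficients:
  coeff of du: u*(13*u*v + 4*v^2 - 36)
  coeff of dv: u^3 + 12*u*v^2 - 48*v
F^* omega = (u*(13*u*v + 4*v^2 - 36)) du + (u^3 + 12*u*v^2 - 48*v) dv.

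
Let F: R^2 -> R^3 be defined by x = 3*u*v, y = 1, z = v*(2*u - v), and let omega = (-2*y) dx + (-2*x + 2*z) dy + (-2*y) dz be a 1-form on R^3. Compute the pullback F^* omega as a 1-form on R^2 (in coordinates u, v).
F^* omega = (-10*v) du + (-10*u + 4*v) dv

Using F^*(f dg) = (f ∘ F) d(g ∘ F), substitute each coordinate x_i by F_i(u, v) in f_i, and replace dx_i by d F_i = (∂F_i/∂u) du + (∂F_i/∂v) dv.
  For the x component: f_1(F) = -2; d F_1 = (3*v) du + (3*u) dv
  For the y component: f_2(F) = 2*v*(-u - v); d F_2 = (0) du + (0) dv
  For the z component: f_3(F) = -2; d F_3 = (2*v) du + (2*u - 2*v) dv
Combining and collecting du, dv coefficients:
  coeff of du: -10*v
  coeff of dv: -10*u + 4*v
F^* omega = (-10*v) du + (-10*u + 4*v) dv.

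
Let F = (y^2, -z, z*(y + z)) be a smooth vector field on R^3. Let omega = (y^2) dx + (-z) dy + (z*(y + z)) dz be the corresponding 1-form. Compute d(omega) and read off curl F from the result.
d(omega) = (z + 1) dy ∧ dz + (0) dz ∧ dx + (-2*y) dx ∧ dy; curl F = (z + 1, 0, -2*y)

d omega = sum_{i<j} (∂f_j/∂x_i - ∂f_i/∂x_j) dx_i ∧ dx_j. Under the identification (dy ∧ dz, dz ∧ dx, dx ∧ dy) ↔ (e_x, e_y, e_z), the coefficients are exactly the components of curl F. Compute:
  ∂R/∂y - ∂Q/∂z = (z) - (-1) = z + 1
  ∂P/∂z - ∂R/∂x = (0) - (0) = 0
  ∂Q/∂x - ∂P/∂y = (0) - (2*y) = -2*y.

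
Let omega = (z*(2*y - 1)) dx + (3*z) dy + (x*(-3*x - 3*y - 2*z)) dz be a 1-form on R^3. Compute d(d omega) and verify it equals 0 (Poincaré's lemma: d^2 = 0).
d(d omega) = 0

Step 1: d omega = sum_{i<j} (∂f_j/∂x_i - ∂f_i/∂x_j) dx_i ∧ dx_j:
  coeff of dx ∧ dy: -2*z
  coeff of dx ∧ dz: -6*x - 5*y - 2*z + 1
  coeff of dy ∧ dz: -3*x - 3
Step 2: Apply d again to each 2-form coefficient. The only possible 3-form in R^3 is dx ∧ dy ∧ dz, with coefficient
  ∂(coeff of dy∧dz)/∂x - ∂(coeff of dx∧dz)/∂y + ∂(coeff of dx∧dy)/∂z
  = ∂/∂x (-3*x - 3) - ∂/∂y (-6*x - 5*y - 2*z + 1) + ∂/∂z (-2*z).
Each of these terms simplifies to sums of mixed partials that cancel in pairs. The result is 0 (by equality of mixed partials for smooth functions — Schwarz / Clairaut).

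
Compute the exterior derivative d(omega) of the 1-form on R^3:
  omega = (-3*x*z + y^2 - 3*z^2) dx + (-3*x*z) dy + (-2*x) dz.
d(omega) = (-2*y - 3*z) dx ∧ dy + (3*x + 6*z - 2) dx ∧ dz + (3*x) dy ∧ dz

For a 1-form omega = sum_i f_i dx_i, the exterior derivative is
  d(omega) = sum_{i < j} (∂f_j/∂x_i - ∂f_i/∂x_j) dx_i ∧ dx_j.
  coefficient of dx ∧ dy: ∂f_2/∂x - ∂f_1/∂y = ∂(-3*x*z)/∂x - ∂(-3*x*z + y^2 - 3*z^2)/∂y = -2*y - 3*z
  coefficient of dx ∧ dz: ∂f_3/∂x - ∂f_1/∂z = ∂(-2*x)/∂x - ∂(-3*x*z + y^2 - 3*z^2)/∂z = 3*x + 6*z - 2
  coefficient of dy ∧ dz: ∂f_3/∂y - ∂f_2/∂z = ∂(-2*x)/∂y - ∂(-3*x*z)/∂z = 3*x
Assembling: d(omega) = (-2*y - 3*z) dx ∧ dy + (3*x + 6*z - 2) dx ∧ dz + (3*x) dy ∧ dz.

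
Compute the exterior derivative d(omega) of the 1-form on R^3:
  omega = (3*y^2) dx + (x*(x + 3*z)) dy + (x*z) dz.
d(omega) = (2*x - 6*y + 3*z) dx ∧ dy + (z) dx ∧ dz + (-3*x) dy ∧ dz

For a 1-form omega = sum_i f_i dx_i, the exterior derivative is
  d(omega) = sum_{i < j} (∂f_j/∂x_i - ∂f_i/∂x_j) dx_i ∧ dx_j.
  coefficient of dx ∧ dy: ∂f_2/∂x - ∂f_1/∂y = ∂(x*(x + 3*z))/∂x - ∂(3*y^2)/∂y = 2*x - 6*y + 3*z
  coefficient of dx ∧ dz: ∂f_3/∂x - ∂f_1/∂z = ∂(x*z)/∂x - ∂(3*y^2)/∂z = z
  coefficient of dy ∧ dz: ∂f_3/∂y - ∂f_2/∂z = ∂(x*z)/∂y - ∂(x*(x + 3*z))/∂z = -3*x
Assembling: d(omega) = (2*x - 6*y + 3*z) dx ∧ dy + (z) dx ∧ dz + (-3*x) dy ∧ dz.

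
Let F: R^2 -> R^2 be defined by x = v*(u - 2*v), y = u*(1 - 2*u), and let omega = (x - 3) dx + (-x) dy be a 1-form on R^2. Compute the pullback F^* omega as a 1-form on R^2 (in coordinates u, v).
F^* omega = (v*(4*u^2 - 7*u*v - u - 2*v^2 + 2*v - 3)) du + (u^2*v - 6*u*v^2 - 3*u + 8*v^3 + 12*v) dv

Using F^*(f dg) = (f ∘ F) d(g ∘ F), substitute each coordinate x_i by F_i(u, v) in f_i, and replace dx_i by d F_i = (∂F_i/∂u) du + (∂F_i/∂v) dv.
  For the x component: f_1(F) = u*v - 2*v^2 - 3; d F_1 = (v) du + (u - 4*v) dv
  For the y component: f_2(F) = v*(-u + 2*v); d F_2 = (1 - 4*u) du + (0) dv
Combining and collecting du, dv coefficients:
  coeff of du: v*(4*u^2 - 7*u*v - u - 2*v^2 + 2*v - 3)
  coeff of dv: u^2*v - 6*u*v^2 - 3*u + 8*v^3 + 12*v
F^* omega = (v*(4*u^2 - 7*u*v - u - 2*v^2 + 2*v - 3)) du + (u^2*v - 6*u*v^2 - 3*u + 8*v^3 + 12*v) dv.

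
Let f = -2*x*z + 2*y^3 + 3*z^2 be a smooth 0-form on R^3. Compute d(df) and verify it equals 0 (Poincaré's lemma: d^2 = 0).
d(df) = 0

Step 1: df = sum_i (∂f/∂x_i) dx_i = (-2*z) dx + (6*y^2) dy + (-2*x + 6*z) dz.
Step 2: Apply d again. Using the 1-form formula, the coefficient of dx ∧ dy in d(df) is ∂^2 f/∂x ∂y - ∂^2 f/∂y ∂x = (0) - (0) = 0 (equality of mixed partials for smooth f).
Similarly for dx ∧ dz and dy ∧ dz — all coefficients vanish. So d(df) = 0.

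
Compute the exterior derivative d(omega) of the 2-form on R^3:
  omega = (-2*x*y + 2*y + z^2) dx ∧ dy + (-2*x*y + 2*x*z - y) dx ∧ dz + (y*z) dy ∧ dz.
d(omega) = (2*x + 2*z + 1) dx ∧ dy ∧ dz

For a 2-form omega = sum_{i<j} g_{ij} dx_i ∧ dx_j, the exterior derivative is
  d(omega) = sum_{i<j} d(g_{ij}) ∧ dx_i ∧ dx_j = sum_{i<j, k} (∂g_{ij}/∂x_k) dx_k ∧ dx_i ∧ dx_j.
Expand each term, using dx_k ∧ dx_i ∧ dx_j = sgn(permutation) dx_{(a)} ∧ dx_{(b)} ∧ dx_{(c)} with (a < b < c) sorted:
  d(-2*x*y + 2*y + z^2) includes (∂/∂z)(-2*x*y + 2*y + z^2) dz = (2*z) dz, which multiplied by dx ∧ dy gives (2*z) dx ∧ dy ∧ dz
  d(-2*x*y + 2*x*z - y) includes (∂/∂y)(-2*x*y + 2*x*z - y) dy = (-2*x - 1) dy, which multiplied by dx ∧ dz gives (2*x + 1) dx ∧ dy ∧ dz
Collecting like 3-forms: d(omega) = (2*x + 2*z + 1) dx ∧ dy ∧ dz.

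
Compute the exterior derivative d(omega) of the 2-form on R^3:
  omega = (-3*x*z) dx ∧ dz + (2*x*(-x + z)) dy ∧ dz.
d(omega) = (-4*x + 2*z) dx ∧ dy ∧ dz

For a 2-form omega = sum_{i<j} g_{ij} dx_i ∧ dx_j, the exterior derivative is
  d(omega) = sum_{i<j} d(g_{ij}) ∧ dx_i ∧ dx_j = sum_{i<j, k} (∂g_{ij}/∂x_k) dx_k ∧ dx_i ∧ dx_j.
Expand each term, using dx_k ∧ dx_i ∧ dx_j = sgn(permutation) dx_{(a)} ∧ dx_{(b)} ∧ dx_{(c)} with (a < b < c) sorted:
  d(2*x*(-x + z)) includes (∂/∂x)(2*x*(-x + z)) dx = (-4*x + 2*z) dx, which multiplied by dy ∧ dz gives (-4*x + 2*z) dx ∧ dy ∧ dz
Collecting like 3-forms: d(omega) = (-4*x + 2*z) dx ∧ dy ∧ dz.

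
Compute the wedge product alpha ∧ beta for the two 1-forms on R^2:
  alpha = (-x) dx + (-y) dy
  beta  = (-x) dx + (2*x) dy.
alpha ∧ beta = (-x*(2*x + y)) dx ∧ dy

Distribute the wedge, using dx_i ∧ dx_j = -dx_j ∧ dx_i and dx_i ∧ dx_i = 0. For each pair (i, j) with i < j, the coefficient of dx_i ∧ dx_j in alpha ∧ beta is (alpha_i * beta_j - alpha_j * beta_i). Collecting: alpha ∧ beta = (-x*(2*x + y)) dx ∧ dy.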